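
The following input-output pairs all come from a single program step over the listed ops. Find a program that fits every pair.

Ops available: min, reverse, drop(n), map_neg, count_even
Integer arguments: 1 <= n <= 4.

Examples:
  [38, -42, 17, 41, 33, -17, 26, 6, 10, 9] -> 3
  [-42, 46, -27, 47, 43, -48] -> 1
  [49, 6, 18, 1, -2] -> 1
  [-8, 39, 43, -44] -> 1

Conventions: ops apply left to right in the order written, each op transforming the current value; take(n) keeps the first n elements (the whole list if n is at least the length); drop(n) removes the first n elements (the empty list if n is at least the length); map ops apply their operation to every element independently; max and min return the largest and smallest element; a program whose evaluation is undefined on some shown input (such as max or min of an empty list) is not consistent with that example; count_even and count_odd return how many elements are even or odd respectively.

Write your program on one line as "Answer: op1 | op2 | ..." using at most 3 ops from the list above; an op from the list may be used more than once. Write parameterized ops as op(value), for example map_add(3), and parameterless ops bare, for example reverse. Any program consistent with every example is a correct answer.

map_neg | drop(3) | count_even

Check, running the answer program on each example:
  [38, -42, 17, 41, 33, -17, 26, 6, 10, 9] -> [-38, 42, -17, -41, -33, 17, -26, -6, -10, -9] -> [-41, -33, 17, -26, -6, -10, -9] -> 3
  [-42, 46, -27, 47, 43, -48] -> [42, -46, 27, -47, -43, 48] -> [-47, -43, 48] -> 1
  [49, 6, 18, 1, -2] -> [-49, -6, -18, -1, 2] -> [-1, 2] -> 1
  [-8, 39, 43, -44] -> [8, -39, -43, 44] -> [44] -> 1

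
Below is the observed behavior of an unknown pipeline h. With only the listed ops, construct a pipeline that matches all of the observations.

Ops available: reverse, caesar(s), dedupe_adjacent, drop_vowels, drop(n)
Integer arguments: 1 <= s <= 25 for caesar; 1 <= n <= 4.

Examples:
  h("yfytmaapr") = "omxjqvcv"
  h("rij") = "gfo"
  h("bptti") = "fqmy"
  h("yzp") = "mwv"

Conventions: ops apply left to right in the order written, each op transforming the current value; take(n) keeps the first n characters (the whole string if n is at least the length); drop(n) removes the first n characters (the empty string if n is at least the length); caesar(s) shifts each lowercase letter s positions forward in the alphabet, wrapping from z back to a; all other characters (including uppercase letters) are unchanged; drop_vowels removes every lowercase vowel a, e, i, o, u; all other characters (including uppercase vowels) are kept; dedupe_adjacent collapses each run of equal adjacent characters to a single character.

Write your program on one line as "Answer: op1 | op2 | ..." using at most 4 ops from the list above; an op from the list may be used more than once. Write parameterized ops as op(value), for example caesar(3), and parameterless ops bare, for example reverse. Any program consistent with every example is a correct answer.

reverse | dedupe_adjacent | caesar(23)

Check, running the answer program on each example:
  "yfytmaapr" -> "rpaamtyfy" -> "rpamtyfy" -> "omxjqvcv"
  "rij" -> "jir" -> "jir" -> "gfo"
  "bptti" -> "ittpb" -> "itpb" -> "fqmy"
  "yzp" -> "pzy" -> "pzy" -> "mwv"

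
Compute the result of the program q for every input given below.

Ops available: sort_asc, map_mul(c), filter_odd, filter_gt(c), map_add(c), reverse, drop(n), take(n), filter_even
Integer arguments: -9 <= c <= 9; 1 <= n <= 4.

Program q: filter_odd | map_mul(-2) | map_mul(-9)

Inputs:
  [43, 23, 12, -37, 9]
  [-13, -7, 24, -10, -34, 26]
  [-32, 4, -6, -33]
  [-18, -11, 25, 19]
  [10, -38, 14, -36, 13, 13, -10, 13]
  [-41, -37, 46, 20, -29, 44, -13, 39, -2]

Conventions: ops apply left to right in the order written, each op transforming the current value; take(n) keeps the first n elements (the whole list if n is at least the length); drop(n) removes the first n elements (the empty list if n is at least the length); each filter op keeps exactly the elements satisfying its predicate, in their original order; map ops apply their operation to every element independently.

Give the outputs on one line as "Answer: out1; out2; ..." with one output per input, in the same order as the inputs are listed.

[774, 414, -666, 162]; [-234, -126]; [-594]; [-198, 450, 342]; [234, 234, 234]; [-738, -666, -522, -234, 702]

Execution, op by op:
  [43, 23, 12, -37, 9] -> [43, 23, -37, 9] -> [-86, -46, 74, -18] -> [774, 414, -666, 162]
  [-13, -7, 24, -10, -34, 26] -> [-13, -7] -> [26, 14] -> [-234, -126]
  [-32, 4, -6, -33] -> [-33] -> [66] -> [-594]
  [-18, -11, 25, 19] -> [-11, 25, 19] -> [22, -50, -38] -> [-198, 450, 342]
  [10, -38, 14, -36, 13, 13, -10, 13] -> [13, 13, 13] -> [-26, -26, -26] -> [234, 234, 234]
  [-41, -37, 46, 20, -29, 44, -13, 39, -2] -> [-41, -37, -29, -13, 39] -> [82, 74, 58, 26, -78] -> [-738, -666, -522, -234, 702]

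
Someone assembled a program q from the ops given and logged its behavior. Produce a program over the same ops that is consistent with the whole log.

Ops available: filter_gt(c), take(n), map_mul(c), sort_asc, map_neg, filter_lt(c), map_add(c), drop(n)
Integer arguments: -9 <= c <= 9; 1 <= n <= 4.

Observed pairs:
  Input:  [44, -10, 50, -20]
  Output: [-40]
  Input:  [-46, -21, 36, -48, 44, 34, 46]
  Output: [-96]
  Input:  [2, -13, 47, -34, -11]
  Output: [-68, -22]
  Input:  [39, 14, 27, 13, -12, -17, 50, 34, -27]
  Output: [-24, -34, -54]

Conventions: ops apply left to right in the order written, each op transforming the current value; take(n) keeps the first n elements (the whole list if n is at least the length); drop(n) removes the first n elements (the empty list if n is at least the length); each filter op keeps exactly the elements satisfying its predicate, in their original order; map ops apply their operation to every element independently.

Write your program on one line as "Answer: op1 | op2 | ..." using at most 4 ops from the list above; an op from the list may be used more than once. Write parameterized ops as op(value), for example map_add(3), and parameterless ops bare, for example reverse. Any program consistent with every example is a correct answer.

drop(2) | filter_lt(-9) | map_mul(2)

Check, running the answer program on each example:
  [44, -10, 50, -20] -> [50, -20] -> [-20] -> [-40]
  [-46, -21, 36, -48, 44, 34, 46] -> [36, -48, 44, 34, 46] -> [-48] -> [-96]
  [2, -13, 47, -34, -11] -> [47, -34, -11] -> [-34, -11] -> [-68, -22]
  [39, 14, 27, 13, -12, -17, 50, 34, -27] -> [27, 13, -12, -17, 50, 34, -27] -> [-12, -17, -27] -> [-24, -34, -54]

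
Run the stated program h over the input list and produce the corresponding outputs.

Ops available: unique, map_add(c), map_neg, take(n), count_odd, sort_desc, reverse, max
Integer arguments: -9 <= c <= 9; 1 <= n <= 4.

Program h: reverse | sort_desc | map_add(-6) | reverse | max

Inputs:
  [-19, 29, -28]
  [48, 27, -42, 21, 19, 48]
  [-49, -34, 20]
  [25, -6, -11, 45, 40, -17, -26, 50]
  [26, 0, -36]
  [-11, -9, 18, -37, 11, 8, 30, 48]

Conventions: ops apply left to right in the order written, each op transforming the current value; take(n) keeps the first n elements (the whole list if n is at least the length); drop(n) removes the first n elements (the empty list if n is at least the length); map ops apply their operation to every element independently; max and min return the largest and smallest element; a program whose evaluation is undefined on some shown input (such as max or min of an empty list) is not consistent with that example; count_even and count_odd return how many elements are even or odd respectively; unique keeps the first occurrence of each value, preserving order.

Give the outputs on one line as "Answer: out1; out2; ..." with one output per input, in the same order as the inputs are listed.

23; 42; 14; 44; 20; 42

Execution, op by op:
  [-19, 29, -28] -> [-28, 29, -19] -> [29, -19, -28] -> [23, -25, -34] -> [-34, -25, 23] -> 23
  [48, 27, -42, 21, 19, 48] -> [48, 19, 21, -42, 27, 48] -> [48, 48, 27, 21, 19, -42] -> [42, 42, 21, 15, 13, -48] -> [-48, 13, 15, 21, 42, 42] -> 42
  [-49, -34, 20] -> [20, -34, -49] -> [20, -34, -49] -> [14, -40, -55] -> [-55, -40, 14] -> 14
  [25, -6, -11, 45, 40, -17, -26, 50] -> [50, -26, -17, 40, 45, -11, -6, 25] -> [50, 45, 40, 25, -6, -11, -17, -26] -> [44, 39, 34, 19, -12, -17, -23, -32] -> [-32, -23, -17, -12, 19, 34, 39, 44] -> 44
  [26, 0, -36] -> [-36, 0, 26] -> [26, 0, -36] -> [20, -6, -42] -> [-42, -6, 20] -> 20
  [-11, -9, 18, -37, 11, 8, 30, 48] -> [48, 30, 8, 11, -37, 18, -9, -11] -> [48, 30, 18, 11, 8, -9, -11, -37] -> [42, 24, 12, 5, 2, -15, -17, -43] -> [-43, -17, -15, 2, 5, 12, 24, 42] -> 42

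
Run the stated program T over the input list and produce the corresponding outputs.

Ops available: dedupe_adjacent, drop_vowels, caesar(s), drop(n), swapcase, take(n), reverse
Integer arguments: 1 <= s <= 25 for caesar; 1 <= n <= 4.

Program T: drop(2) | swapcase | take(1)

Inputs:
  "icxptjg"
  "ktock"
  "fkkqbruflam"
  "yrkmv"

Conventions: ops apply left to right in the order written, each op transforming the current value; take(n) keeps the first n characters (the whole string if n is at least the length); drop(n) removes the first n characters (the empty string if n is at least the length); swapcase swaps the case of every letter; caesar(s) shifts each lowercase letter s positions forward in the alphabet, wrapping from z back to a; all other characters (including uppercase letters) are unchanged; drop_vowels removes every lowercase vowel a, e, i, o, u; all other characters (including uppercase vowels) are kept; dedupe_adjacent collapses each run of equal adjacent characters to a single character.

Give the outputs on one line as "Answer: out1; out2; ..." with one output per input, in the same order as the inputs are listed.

Execution, op by op:
  "icxptjg" -> "xptjg" -> "XPTJG" -> "X"
  "ktock" -> "ock" -> "OCK" -> "O"
  "fkkqbruflam" -> "kqbruflam" -> "KQBRUFLAM" -> "K"
  "yrkmv" -> "kmv" -> "KMV" -> "K"

"X"; "O"; "K"; "K"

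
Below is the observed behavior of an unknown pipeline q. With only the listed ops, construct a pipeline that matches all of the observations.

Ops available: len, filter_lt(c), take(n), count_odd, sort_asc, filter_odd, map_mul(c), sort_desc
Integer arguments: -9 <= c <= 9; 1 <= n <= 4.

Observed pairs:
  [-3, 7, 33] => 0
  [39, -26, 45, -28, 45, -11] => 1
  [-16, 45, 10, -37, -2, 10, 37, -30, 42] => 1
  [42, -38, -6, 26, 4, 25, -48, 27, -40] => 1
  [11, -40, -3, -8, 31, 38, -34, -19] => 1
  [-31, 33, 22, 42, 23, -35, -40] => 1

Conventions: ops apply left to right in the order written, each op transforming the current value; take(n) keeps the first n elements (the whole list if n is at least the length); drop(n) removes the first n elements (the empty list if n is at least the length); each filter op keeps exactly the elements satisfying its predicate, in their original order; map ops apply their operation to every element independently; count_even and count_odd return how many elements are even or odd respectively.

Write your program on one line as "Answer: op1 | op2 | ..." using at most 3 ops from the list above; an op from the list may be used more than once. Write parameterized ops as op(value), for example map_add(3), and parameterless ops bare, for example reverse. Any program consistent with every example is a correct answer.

take(2) | filter_lt(-8) | len

Check, running the answer program on each example:
  [-3, 7, 33] -> [-3, 7] -> [] -> 0
  [39, -26, 45, -28, 45, -11] -> [39, -26] -> [-26] -> 1
  [-16, 45, 10, -37, -2, 10, 37, -30, 42] -> [-16, 45] -> [-16] -> 1
  [42, -38, -6, 26, 4, 25, -48, 27, -40] -> [42, -38] -> [-38] -> 1
  [11, -40, -3, -8, 31, 38, -34, -19] -> [11, -40] -> [-40] -> 1
  [-31, 33, 22, 42, 23, -35, -40] -> [-31, 33] -> [-31] -> 1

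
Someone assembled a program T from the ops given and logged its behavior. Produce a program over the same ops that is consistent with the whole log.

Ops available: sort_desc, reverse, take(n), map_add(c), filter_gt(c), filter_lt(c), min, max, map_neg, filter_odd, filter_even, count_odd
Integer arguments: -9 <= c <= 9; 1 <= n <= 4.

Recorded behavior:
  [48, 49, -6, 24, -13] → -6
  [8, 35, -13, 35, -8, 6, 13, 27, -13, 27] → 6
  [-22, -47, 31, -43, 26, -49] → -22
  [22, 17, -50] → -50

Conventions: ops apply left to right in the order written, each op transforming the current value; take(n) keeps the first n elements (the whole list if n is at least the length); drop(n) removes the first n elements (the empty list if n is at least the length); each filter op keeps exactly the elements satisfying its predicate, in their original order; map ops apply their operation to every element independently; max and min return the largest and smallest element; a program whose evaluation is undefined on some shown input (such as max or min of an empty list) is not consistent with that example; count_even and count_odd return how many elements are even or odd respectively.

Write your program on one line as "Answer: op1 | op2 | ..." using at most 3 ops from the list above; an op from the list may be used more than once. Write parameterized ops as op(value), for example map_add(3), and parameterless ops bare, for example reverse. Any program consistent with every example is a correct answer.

filter_lt(7) | sort_desc | max

Check, running the answer program on each example:
  [48, 49, -6, 24, -13] -> [-6, -13] -> [-6, -13] -> -6
  [8, 35, -13, 35, -8, 6, 13, 27, -13, 27] -> [-13, -8, 6, -13] -> [6, -8, -13, -13] -> 6
  [-22, -47, 31, -43, 26, -49] -> [-22, -47, -43, -49] -> [-22, -43, -47, -49] -> -22
  [22, 17, -50] -> [-50] -> [-50] -> -50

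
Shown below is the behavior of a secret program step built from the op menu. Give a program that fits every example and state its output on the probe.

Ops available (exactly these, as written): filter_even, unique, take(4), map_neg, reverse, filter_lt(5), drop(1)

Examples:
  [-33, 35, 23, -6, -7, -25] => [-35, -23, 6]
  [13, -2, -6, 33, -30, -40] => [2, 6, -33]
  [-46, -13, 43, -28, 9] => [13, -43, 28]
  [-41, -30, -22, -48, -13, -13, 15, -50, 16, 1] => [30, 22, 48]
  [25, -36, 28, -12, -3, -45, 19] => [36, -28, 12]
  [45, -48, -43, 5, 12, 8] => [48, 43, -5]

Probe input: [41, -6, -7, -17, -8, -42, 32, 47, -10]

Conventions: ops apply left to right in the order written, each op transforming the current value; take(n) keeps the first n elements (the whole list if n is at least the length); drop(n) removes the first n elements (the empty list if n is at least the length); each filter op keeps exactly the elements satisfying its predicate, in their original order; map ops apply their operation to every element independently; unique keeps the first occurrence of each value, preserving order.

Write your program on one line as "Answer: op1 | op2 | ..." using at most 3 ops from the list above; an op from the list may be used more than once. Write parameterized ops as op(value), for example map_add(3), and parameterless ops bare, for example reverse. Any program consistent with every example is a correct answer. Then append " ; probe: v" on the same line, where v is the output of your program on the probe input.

map_neg | take(4) | drop(1) ; probe: [6, 7, 17]

Check, running the answer program on each example:
  [-33, 35, 23, -6, -7, -25] -> [33, -35, -23, 6, 7, 25] -> [33, -35, -23, 6] -> [-35, -23, 6]
  [13, -2, -6, 33, -30, -40] -> [-13, 2, 6, -33, 30, 40] -> [-13, 2, 6, -33] -> [2, 6, -33]
  [-46, -13, 43, -28, 9] -> [46, 13, -43, 28, -9] -> [46, 13, -43, 28] -> [13, -43, 28]
  [-41, -30, -22, -48, -13, -13, 15, -50, 16, 1] -> [41, 30, 22, 48, 13, 13, -15, 50, -16, -1] -> [41, 30, 22, 48] -> [30, 22, 48]
  [25, -36, 28, -12, -3, -45, 19] -> [-25, 36, -28, 12, 3, 45, -19] -> [-25, 36, -28, 12] -> [36, -28, 12]
  [45, -48, -43, 5, 12, 8] -> [-45, 48, 43, -5, -12, -8] -> [-45, 48, 43, -5] -> [48, 43, -5]
  probe: [41, -6, -7, -17, -8, -42, 32, 47, -10] -> [-41, 6, 7, 17, 8, 42, -32, -47, 10] -> [-41, 6, 7, 17] -> [6, 7, 17]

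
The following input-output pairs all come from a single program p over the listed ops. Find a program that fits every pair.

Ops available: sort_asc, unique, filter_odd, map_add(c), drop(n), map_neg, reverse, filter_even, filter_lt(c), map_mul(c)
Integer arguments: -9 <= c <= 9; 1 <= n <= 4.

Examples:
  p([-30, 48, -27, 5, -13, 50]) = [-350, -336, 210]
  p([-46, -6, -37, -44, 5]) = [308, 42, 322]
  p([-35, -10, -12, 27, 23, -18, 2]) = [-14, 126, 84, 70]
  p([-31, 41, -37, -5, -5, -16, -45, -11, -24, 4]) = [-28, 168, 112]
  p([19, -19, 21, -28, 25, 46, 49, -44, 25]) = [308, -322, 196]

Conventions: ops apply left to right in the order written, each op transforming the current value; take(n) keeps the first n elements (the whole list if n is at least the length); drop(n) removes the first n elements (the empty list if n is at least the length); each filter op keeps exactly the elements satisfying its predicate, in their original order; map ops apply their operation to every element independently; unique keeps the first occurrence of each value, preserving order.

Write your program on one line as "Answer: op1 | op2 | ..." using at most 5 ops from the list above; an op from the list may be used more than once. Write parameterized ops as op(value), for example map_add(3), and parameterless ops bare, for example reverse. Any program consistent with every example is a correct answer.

map_neg | reverse | map_mul(7) | filter_even

Check, running the answer program on each example:
  [-30, 48, -27, 5, -13, 50] -> [30, -48, 27, -5, 13, -50] -> [-50, 13, -5, 27, -48, 30] -> [-350, 91, -35, 189, -336, 210] -> [-350, -336, 210]
  [-46, -6, -37, -44, 5] -> [46, 6, 37, 44, -5] -> [-5, 44, 37, 6, 46] -> [-35, 308, 259, 42, 322] -> [308, 42, 322]
  [-35, -10, -12, 27, 23, -18, 2] -> [35, 10, 12, -27, -23, 18, -2] -> [-2, 18, -23, -27, 12, 10, 35] -> [-14, 126, -161, -189, 84, 70, 245] -> [-14, 126, 84, 70]
  [-31, 41, -37, -5, -5, -16, -45, -11, -24, 4] -> [31, -41, 37, 5, 5, 16, 45, 11, 24, -4] -> [-4, 24, 11, 45, 16, 5, 5, 37, -41, 31] -> [-28, 168, 77, 315, 112, 35, 35, 259, -287, 217] -> [-28, 168, 112]
  [19, -19, 21, -28, 25, 46, 49, -44, 25] -> [-19, 19, -21, 28, -25, -46, -49, 44, -25] -> [-25, 44, -49, -46, -25, 28, -21, 19, -19] -> [-175, 308, -343, -322, -175, 196, -147, 133, -133] -> [308, -322, 196]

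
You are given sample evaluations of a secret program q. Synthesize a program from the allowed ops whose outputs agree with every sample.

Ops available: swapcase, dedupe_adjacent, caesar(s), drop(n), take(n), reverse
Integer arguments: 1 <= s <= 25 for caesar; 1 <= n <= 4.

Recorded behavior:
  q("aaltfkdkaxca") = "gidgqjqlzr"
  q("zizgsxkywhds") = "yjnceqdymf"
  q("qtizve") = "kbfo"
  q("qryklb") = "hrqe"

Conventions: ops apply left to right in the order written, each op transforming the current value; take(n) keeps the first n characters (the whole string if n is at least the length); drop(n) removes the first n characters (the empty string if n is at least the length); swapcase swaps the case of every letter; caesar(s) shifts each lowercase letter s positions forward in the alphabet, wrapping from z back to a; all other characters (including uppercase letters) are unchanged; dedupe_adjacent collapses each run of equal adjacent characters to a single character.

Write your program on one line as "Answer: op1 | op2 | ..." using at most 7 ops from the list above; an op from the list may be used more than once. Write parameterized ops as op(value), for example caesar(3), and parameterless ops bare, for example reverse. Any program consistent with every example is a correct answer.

caesar(9) | drop(2) | caesar(22) | caesar(17) | reverse | caesar(10)

Check, running the answer program on each example:
  "aaltfkdkaxca" -> "jjucotmtjglj" -> "ucotmtjglj" -> "qykpipfchf" -> "hpbgzgwtyw" -> "wytwgzgbph" -> "gidgqjqlzr"
  "zizgsxkywhds" -> "iripbgthfqmb" -> "ipbgthfqmb" -> "elxcpdbmix" -> "vcotgusdzo" -> "ozdsugtocv" -> "yjnceqdymf"
  "qtizve" -> "zcrien" -> "rien" -> "neaj" -> "evra" -> "arve" -> "kbfo"
  "qryklb" -> "zahtuk" -> "htuk" -> "dpqg" -> "ughx" -> "xhgu" -> "hrqe"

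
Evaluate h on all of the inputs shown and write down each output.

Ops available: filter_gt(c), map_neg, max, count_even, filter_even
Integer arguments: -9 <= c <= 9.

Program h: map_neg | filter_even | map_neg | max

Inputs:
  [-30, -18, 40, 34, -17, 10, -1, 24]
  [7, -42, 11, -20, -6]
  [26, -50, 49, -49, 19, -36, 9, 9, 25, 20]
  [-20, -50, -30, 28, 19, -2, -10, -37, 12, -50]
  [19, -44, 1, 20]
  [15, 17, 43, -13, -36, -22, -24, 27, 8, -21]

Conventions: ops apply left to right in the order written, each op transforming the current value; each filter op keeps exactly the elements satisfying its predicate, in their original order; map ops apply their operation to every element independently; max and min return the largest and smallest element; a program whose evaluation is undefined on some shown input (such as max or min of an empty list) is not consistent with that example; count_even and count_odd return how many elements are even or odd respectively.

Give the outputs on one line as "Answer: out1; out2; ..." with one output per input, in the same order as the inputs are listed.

40; -6; 26; 28; 20; 8

Execution, op by op:
  [-30, -18, 40, 34, -17, 10, -1, 24] -> [30, 18, -40, -34, 17, -10, 1, -24] -> [30, 18, -40, -34, -10, -24] -> [-30, -18, 40, 34, 10, 24] -> 40
  [7, -42, 11, -20, -6] -> [-7, 42, -11, 20, 6] -> [42, 20, 6] -> [-42, -20, -6] -> -6
  [26, -50, 49, -49, 19, -36, 9, 9, 25, 20] -> [-26, 50, -49, 49, -19, 36, -9, -9, -25, -20] -> [-26, 50, 36, -20] -> [26, -50, -36, 20] -> 26
  [-20, -50, -30, 28, 19, -2, -10, -37, 12, -50] -> [20, 50, 30, -28, -19, 2, 10, 37, -12, 50] -> [20, 50, 30, -28, 2, 10, -12, 50] -> [-20, -50, -30, 28, -2, -10, 12, -50] -> 28
  [19, -44, 1, 20] -> [-19, 44, -1, -20] -> [44, -20] -> [-44, 20] -> 20
  [15, 17, 43, -13, -36, -22, -24, 27, 8, -21] -> [-15, -17, -43, 13, 36, 22, 24, -27, -8, 21] -> [36, 22, 24, -8] -> [-36, -22, -24, 8] -> 8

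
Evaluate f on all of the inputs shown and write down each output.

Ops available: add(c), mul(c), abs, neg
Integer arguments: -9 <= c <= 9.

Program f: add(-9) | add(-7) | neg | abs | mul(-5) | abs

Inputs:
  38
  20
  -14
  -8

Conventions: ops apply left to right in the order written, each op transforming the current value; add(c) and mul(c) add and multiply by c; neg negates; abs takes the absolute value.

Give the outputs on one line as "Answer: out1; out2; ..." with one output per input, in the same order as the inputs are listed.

110; 20; 150; 120

Execution, op by op:
  38 -> 29 -> 22 -> -22 -> 22 -> -110 -> 110
  20 -> 11 -> 4 -> -4 -> 4 -> -20 -> 20
  -14 -> -23 -> -30 -> 30 -> 30 -> -150 -> 150
  -8 -> -17 -> -24 -> 24 -> 24 -> -120 -> 120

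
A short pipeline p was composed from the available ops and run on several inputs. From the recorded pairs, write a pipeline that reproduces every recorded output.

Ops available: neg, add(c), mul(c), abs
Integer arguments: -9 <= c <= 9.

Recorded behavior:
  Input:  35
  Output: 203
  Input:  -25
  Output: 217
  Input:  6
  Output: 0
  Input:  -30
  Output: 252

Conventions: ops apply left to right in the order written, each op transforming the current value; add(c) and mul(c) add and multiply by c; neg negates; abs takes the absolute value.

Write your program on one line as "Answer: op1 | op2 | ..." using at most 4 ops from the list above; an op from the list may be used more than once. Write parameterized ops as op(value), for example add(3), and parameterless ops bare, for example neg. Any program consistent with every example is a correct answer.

add(-6) | neg | abs | mul(7)

Check, running the answer program on each example:
  35 -> 29 -> -29 -> 29 -> 203
  -25 -> -31 -> 31 -> 31 -> 217
  6 -> 0 -> 0 -> 0 -> 0
  -30 -> -36 -> 36 -> 36 -> 252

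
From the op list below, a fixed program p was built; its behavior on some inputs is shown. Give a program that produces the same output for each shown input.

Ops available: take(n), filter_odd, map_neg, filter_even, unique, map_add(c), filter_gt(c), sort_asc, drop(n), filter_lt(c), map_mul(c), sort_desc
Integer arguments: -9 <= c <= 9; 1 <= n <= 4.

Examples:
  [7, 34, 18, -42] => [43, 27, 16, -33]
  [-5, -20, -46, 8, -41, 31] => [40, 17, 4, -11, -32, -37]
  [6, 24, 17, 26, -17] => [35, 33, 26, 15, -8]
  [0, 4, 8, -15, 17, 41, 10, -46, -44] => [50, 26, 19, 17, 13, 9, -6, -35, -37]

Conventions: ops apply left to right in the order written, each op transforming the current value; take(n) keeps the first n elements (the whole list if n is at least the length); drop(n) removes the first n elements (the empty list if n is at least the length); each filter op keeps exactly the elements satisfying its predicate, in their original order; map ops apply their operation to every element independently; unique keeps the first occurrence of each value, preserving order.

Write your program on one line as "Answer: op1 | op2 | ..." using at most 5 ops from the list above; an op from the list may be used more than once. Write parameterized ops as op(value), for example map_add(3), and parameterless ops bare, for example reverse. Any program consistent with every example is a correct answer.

map_add(9) | map_neg | sort_asc | map_neg

Check, running the answer program on each example:
  [7, 34, 18, -42] -> [16, 43, 27, -33] -> [-16, -43, -27, 33] -> [-43, -27, -16, 33] -> [43, 27, 16, -33]
  [-5, -20, -46, 8, -41, 31] -> [4, -11, -37, 17, -32, 40] -> [-4, 11, 37, -17, 32, -40] -> [-40, -17, -4, 11, 32, 37] -> [40, 17, 4, -11, -32, -37]
  [6, 24, 17, 26, -17] -> [15, 33, 26, 35, -8] -> [-15, -33, -26, -35, 8] -> [-35, -33, -26, -15, 8] -> [35, 33, 26, 15, -8]
  [0, 4, 8, -15, 17, 41, 10, -46, -44] -> [9, 13, 17, -6, 26, 50, 19, -37, -35] -> [-9, -13, -17, 6, -26, -50, -19, 37, 35] -> [-50, -26, -19, -17, -13, -9, 6, 35, 37] -> [50, 26, 19, 17, 13, 9, -6, -35, -37]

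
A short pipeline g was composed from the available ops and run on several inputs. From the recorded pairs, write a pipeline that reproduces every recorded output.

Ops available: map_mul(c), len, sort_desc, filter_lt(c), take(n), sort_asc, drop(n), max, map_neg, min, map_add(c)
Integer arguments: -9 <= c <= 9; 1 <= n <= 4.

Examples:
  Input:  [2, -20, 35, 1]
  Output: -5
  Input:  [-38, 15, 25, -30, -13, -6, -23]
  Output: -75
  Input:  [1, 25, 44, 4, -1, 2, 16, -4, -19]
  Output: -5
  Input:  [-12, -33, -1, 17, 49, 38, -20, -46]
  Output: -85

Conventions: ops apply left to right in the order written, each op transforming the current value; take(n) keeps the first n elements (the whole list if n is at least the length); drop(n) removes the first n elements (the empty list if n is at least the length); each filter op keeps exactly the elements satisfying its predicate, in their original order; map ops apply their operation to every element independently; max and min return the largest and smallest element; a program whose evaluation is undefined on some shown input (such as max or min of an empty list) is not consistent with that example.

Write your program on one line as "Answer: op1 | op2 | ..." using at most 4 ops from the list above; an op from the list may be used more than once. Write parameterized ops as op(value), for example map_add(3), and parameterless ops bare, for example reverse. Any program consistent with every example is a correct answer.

map_mul(-5) | filter_lt(2) | sort_asc | max

Check, running the answer program on each example:
  [2, -20, 35, 1] -> [-10, 100, -175, -5] -> [-10, -175, -5] -> [-175, -10, -5] -> -5
  [-38, 15, 25, -30, -13, -6, -23] -> [190, -75, -125, 150, 65, 30, 115] -> [-75, -125] -> [-125, -75] -> -75
  [1, 25, 44, 4, -1, 2, 16, -4, -19] -> [-5, -125, -220, -20, 5, -10, -80, 20, 95] -> [-5, -125, -220, -20, -10, -80] -> [-220, -125, -80, -20, -10, -5] -> -5
  [-12, -33, -1, 17, 49, 38, -20, -46] -> [60, 165, 5, -85, -245, -190, 100, 230] -> [-85, -245, -190] -> [-245, -190, -85] -> -85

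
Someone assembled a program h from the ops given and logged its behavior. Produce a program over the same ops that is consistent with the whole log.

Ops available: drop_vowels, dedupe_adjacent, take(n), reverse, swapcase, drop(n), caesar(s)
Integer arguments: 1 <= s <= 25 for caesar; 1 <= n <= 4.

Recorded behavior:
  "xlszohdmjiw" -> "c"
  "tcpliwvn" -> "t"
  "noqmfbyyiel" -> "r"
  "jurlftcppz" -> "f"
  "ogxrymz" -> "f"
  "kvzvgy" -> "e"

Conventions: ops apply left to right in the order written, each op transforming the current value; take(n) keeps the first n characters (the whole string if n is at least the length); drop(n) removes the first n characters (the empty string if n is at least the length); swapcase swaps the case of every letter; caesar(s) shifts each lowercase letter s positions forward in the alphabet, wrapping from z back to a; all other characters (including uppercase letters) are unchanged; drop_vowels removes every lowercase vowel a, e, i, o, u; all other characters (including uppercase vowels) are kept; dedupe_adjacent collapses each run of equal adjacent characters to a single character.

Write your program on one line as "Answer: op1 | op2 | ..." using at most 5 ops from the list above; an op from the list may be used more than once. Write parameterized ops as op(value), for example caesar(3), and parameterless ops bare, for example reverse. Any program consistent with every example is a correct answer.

drop(3) | drop_vowels | reverse | caesar(6) | take(1)

Check, running the answer program on each example:
  "xlszohdmjiw" -> "zohdmjiw" -> "zhdmjw" -> "wjmdhz" -> "cpsjnf" -> "c"
  "tcpliwvn" -> "liwvn" -> "lwvn" -> "nvwl" -> "tbcr" -> "t"
  "noqmfbyyiel" -> "mfbyyiel" -> "mfbyyl" -> "lyybfm" -> "reehls" -> "r"
  "jurlftcppz" -> "lftcppz" -> "lftcppz" -> "zppctfl" -> "fvvizlr" -> "f"
  "ogxrymz" -> "rymz" -> "rymz" -> "zmyr" -> "fsex" -> "f"
  "kvzvgy" -> "vgy" -> "vgy" -> "ygv" -> "emb" -> "e"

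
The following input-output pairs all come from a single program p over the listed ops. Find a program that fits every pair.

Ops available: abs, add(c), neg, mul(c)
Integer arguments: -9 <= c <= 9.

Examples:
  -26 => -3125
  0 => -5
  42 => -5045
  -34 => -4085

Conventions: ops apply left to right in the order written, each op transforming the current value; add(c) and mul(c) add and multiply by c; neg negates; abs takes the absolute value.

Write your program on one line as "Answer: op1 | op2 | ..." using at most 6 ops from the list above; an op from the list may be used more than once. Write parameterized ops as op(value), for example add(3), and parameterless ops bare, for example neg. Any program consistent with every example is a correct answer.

mul(5) | abs | mul(6) | mul(-4) | add(-5)

Check, running the answer program on each example:
  -26 -> -130 -> 130 -> 780 -> -3120 -> -3125
  0 -> 0 -> 0 -> 0 -> 0 -> -5
  42 -> 210 -> 210 -> 1260 -> -5040 -> -5045
  -34 -> -170 -> 170 -> 1020 -> -4080 -> -4085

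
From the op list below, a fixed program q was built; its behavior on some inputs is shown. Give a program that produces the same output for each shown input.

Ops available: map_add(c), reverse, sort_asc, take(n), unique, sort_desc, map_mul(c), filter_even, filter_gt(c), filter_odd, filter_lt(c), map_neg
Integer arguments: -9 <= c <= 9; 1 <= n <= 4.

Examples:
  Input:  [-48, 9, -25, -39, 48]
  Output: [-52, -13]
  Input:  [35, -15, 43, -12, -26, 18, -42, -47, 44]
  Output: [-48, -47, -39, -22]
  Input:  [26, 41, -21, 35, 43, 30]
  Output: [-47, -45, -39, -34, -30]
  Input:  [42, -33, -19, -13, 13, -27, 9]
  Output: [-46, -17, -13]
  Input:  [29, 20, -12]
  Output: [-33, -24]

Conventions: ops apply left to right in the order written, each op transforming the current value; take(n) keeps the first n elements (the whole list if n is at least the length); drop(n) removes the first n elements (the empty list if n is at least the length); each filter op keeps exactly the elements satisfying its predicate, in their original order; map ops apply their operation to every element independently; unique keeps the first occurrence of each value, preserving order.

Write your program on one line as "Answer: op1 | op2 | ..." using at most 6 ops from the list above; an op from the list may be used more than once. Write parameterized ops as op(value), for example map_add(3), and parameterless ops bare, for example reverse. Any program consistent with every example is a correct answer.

map_add(2) | map_add(2) | map_neg | filter_lt(3) | sort_asc

Check, running the answer program on each example:
  [-48, 9, -25, -39, 48] -> [-46, 11, -23, -37, 50] -> [-44, 13, -21, -35, 52] -> [44, -13, 21, 35, -52] -> [-13, -52] -> [-52, -13]
  [35, -15, 43, -12, -26, 18, -42, -47, 44] -> [37, -13, 45, -10, -24, 20, -40, -45, 46] -> [39, -11, 47, -8, -22, 22, -38, -43, 48] -> [-39, 11, -47, 8, 22, -22, 38, 43, -48] -> [-39, -47, -22, -48] -> [-48, -47, -39, -22]
  [26, 41, -21, 35, 43, 30] -> [28, 43, -19, 37, 45, 32] -> [30, 45, -17, 39, 47, 34] -> [-30, -45, 17, -39, -47, -34] -> [-30, -45, -39, -47, -34] -> [-47, -45, -39, -34, -30]
  [42, -33, -19, -13, 13, -27, 9] -> [44, -31, -17, -11, 15, -25, 11] -> [46, -29, -15, -9, 17, -23, 13] -> [-46, 29, 15, 9, -17, 23, -13] -> [-46, -17, -13] -> [-46, -17, -13]
  [29, 20, -12] -> [31, 22, -10] -> [33, 24, -8] -> [-33, -24, 8] -> [-33, -24] -> [-33, -24]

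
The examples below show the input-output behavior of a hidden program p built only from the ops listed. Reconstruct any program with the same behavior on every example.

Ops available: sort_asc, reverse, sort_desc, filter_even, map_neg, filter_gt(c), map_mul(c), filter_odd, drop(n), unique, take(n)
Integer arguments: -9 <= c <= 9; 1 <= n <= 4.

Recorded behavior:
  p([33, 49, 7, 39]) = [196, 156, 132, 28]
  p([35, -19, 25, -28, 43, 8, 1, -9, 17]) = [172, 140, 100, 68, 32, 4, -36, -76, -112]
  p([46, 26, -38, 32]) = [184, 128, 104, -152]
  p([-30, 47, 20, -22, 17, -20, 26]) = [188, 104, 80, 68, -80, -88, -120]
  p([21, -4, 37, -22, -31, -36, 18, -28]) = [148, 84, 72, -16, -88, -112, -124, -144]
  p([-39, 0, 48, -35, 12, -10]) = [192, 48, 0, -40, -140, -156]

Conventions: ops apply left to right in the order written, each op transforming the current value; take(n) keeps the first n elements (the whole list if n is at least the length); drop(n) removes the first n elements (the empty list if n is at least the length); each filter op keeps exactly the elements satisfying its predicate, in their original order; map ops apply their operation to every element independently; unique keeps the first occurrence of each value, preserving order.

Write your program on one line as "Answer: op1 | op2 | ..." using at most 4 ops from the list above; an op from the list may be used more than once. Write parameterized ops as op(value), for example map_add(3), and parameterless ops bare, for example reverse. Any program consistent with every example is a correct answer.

sort_asc | map_neg | map_mul(-4) | reverse

Check, running the answer program on each example:
  [33, 49, 7, 39] -> [7, 33, 39, 49] -> [-7, -33, -39, -49] -> [28, 132, 156, 196] -> [196, 156, 132, 28]
  [35, -19, 25, -28, 43, 8, 1, -9, 17] -> [-28, -19, -9, 1, 8, 17, 25, 35, 43] -> [28, 19, 9, -1, -8, -17, -25, -35, -43] -> [-112, -76, -36, 4, 32, 68, 100, 140, 172] -> [172, 140, 100, 68, 32, 4, -36, -76, -112]
  [46, 26, -38, 32] -> [-38, 26, 32, 46] -> [38, -26, -32, -46] -> [-152, 104, 128, 184] -> [184, 128, 104, -152]
  [-30, 47, 20, -22, 17, -20, 26] -> [-30, -22, -20, 17, 20, 26, 47] -> [30, 22, 20, -17, -20, -26, -47] -> [-120, -88, -80, 68, 80, 104, 188] -> [188, 104, 80, 68, -80, -88, -120]
  [21, -4, 37, -22, -31, -36, 18, -28] -> [-36, -31, -28, -22, -4, 18, 21, 37] -> [36, 31, 28, 22, 4, -18, -21, -37] -> [-144, -124, -112, -88, -16, 72, 84, 148] -> [148, 84, 72, -16, -88, -112, -124, -144]
  [-39, 0, 48, -35, 12, -10] -> [-39, -35, -10, 0, 12, 48] -> [39, 35, 10, 0, -12, -48] -> [-156, -140, -40, 0, 48, 192] -> [192, 48, 0, -40, -140, -156]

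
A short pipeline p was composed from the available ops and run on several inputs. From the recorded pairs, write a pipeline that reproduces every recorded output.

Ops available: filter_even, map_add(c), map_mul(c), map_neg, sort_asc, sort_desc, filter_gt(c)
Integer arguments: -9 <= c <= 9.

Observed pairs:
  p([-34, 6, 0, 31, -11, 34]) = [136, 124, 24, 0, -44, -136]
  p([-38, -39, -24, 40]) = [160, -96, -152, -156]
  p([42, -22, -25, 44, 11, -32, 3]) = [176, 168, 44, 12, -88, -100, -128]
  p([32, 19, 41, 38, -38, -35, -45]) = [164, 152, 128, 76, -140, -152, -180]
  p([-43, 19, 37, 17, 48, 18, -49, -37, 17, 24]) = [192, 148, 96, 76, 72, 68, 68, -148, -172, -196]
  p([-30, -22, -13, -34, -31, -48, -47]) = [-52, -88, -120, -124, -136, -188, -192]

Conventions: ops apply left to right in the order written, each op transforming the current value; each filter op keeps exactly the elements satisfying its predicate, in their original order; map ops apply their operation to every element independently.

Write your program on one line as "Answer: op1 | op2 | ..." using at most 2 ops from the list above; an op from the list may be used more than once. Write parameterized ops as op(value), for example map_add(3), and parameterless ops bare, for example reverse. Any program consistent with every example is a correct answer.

sort_desc | map_mul(4)

Check, running the answer program on each example:
  [-34, 6, 0, 31, -11, 34] -> [34, 31, 6, 0, -11, -34] -> [136, 124, 24, 0, -44, -136]
  [-38, -39, -24, 40] -> [40, -24, -38, -39] -> [160, -96, -152, -156]
  [42, -22, -25, 44, 11, -32, 3] -> [44, 42, 11, 3, -22, -25, -32] -> [176, 168, 44, 12, -88, -100, -128]
  [32, 19, 41, 38, -38, -35, -45] -> [41, 38, 32, 19, -35, -38, -45] -> [164, 152, 128, 76, -140, -152, -180]
  [-43, 19, 37, 17, 48, 18, -49, -37, 17, 24] -> [48, 37, 24, 19, 18, 17, 17, -37, -43, -49] -> [192, 148, 96, 76, 72, 68, 68, -148, -172, -196]
  [-30, -22, -13, -34, -31, -48, -47] -> [-13, -22, -30, -31, -34, -47, -48] -> [-52, -88, -120, -124, -136, -188, -192]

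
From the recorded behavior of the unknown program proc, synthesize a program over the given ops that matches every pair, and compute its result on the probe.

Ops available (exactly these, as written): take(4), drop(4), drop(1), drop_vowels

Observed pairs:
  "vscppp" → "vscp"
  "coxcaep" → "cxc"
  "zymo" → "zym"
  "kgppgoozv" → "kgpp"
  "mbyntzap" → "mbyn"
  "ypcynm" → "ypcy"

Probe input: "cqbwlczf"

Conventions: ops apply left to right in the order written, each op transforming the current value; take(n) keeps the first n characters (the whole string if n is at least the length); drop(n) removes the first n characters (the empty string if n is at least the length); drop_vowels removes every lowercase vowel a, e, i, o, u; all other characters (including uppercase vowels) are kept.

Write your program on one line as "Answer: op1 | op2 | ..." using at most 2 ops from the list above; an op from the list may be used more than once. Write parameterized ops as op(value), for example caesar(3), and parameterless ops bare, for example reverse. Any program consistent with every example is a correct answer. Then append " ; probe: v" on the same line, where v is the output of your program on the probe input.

take(4) | drop_vowels ; probe: "cqbw"

Check, running the answer program on each example:
  "vscppp" -> "vscp" -> "vscp"
  "coxcaep" -> "coxc" -> "cxc"
  "zymo" -> "zymo" -> "zym"
  "kgppgoozv" -> "kgpp" -> "kgpp"
  "mbyntzap" -> "mbyn" -> "mbyn"
  "ypcynm" -> "ypcy" -> "ypcy"
  probe: "cqbwlczf" -> "cqbw" -> "cqbw"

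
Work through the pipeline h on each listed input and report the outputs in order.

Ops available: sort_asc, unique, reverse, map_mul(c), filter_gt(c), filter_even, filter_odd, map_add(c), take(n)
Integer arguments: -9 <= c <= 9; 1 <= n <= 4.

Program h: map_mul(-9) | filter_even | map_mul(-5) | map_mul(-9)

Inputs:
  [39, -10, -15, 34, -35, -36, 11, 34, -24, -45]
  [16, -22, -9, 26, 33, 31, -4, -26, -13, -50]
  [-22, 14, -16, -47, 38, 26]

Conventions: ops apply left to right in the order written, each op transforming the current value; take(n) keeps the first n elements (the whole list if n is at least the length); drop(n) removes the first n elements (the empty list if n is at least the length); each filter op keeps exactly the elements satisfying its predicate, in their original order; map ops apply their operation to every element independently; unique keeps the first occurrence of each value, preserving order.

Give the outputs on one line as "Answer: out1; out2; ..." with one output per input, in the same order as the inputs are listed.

[4050, -13770, 14580, -13770, 9720]; [-6480, 8910, -10530, 1620, 10530, 20250]; [8910, -5670, 6480, -15390, -10530]

Execution, op by op:
  [39, -10, -15, 34, -35, -36, 11, 34, -24, -45] -> [-351, 90, 135, -306, 315, 324, -99, -306, 216, 405] -> [90, -306, 324, -306, 216] -> [-450, 1530, -1620, 1530, -1080] -> [4050, -13770, 14580, -13770, 9720]
  [16, -22, -9, 26, 33, 31, -4, -26, -13, -50] -> [-144, 198, 81, -234, -297, -279, 36, 234, 117, 450] -> [-144, 198, -234, 36, 234, 450] -> [720, -990, 1170, -180, -1170, -2250] -> [-6480, 8910, -10530, 1620, 10530, 20250]
  [-22, 14, -16, -47, 38, 26] -> [198, -126, 144, 423, -342, -234] -> [198, -126, 144, -342, -234] -> [-990, 630, -720, 1710, 1170] -> [8910, -5670, 6480, -15390, -10530]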